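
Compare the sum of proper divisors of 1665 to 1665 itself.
deficient

Proper divisors of 1665: sum = 1 + 3 + 5 + 9 + 15 + 37 + 45 + 111 + 185 + 333 + 555 = 1299
Since 1299 < 1665, 1665 is deficient.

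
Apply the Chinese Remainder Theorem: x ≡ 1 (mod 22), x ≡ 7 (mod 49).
595

Using Chinese Remainder Theorem:
M = 22 × 49 = 1078
M1 = 49, M2 = 22
y1 = 49^(-1) mod 22 = 9
y2 = 22^(-1) mod 49 = 29
x = (1×49×9 + 7×22×29) mod 1078 = 595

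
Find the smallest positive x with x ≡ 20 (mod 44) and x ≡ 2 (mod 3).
20

Using Chinese Remainder Theorem:
M = 44 × 3 = 132
M1 = 3, M2 = 44
y1 = 3^(-1) mod 44 = 15
y2 = 44^(-1) mod 3 = 2
x = (20×3×15 + 2×44×2) mod 132 = 20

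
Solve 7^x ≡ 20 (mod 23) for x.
13

Baby-step giant-step with step n = ⌈√23⌉ = 5.
Baby steps 7^j mod 23 (j:value) for j=0..4: 0:1, 1:7, 2:3, 3:21, 4:9.
Giant-step multiplier: 7^(-5) ≡ 7^(22-5) = 7^17 ≡ 19 (mod 23).
Giant steps γ_i = 20·19^i mod 23: γ_0=20, γ_1=12, γ_2=21 (in table at j=3).
x = i·n + j = 2·5 + 3 = 13.
Check: 7^13 ≡ 20 (mod 23).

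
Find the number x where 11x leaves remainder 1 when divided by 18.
5

gcd(11, 18) = 1, so the inverse exists.
Extended Euclidean algorithm on (18, 11):
18 = 1 × 11 + 7  ⟹  7 = (1)·18 + (-1)·11
11 = 1 × 7 + 4  ⟹  4 = (-1)·18 + (2)·11
7 = 1 × 4 + 3  ⟹  3 = (2)·18 + (-3)·11
4 = 1 × 3 + 1  ⟹  1 = (-3)·18 + (5)·11
So (5)·11 ≡ 1 (mod 18), i.e. 11^(-1) ≡ 5 (mod 18).
Check: 11 × 5 = 55 ≡ 1 (mod 18)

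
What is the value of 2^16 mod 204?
52

Repeated squaring. Binary of 16 = 10000.
2^1 ≡ 2 (mod 204); 2^2 ≡ 4 (mod 204); 2^4 ≡ 16 (mod 204); 2^8 ≡ 52 (mod 204); 2^16 ≡ 52 (mod 204)
2^16 = 2^16 ≡ 52 (mod 204)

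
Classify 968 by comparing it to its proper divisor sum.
abundant

Proper divisors of 968: sum = 1 + 2 + 4 + 8 + 11 + 22 + 44 + 88 + 121 + 242 + 484 = 1027
Since 1027 > 968, 968 is abundant.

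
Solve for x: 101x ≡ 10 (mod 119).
x ≡ 92 (mod 119)

gcd(101, 119) = 1, which divides 10, so solutions exist.
Find 101^(-1) mod 119 by the extended Euclidean algorithm:
119 = 1 × 101 + 18  ⟹  18 = (1)·119 + (-1)·101
101 = 5 × 18 + 11  ⟹  11 = (-5)·119 + (6)·101
18 = 1 × 11 + 7  ⟹  7 = (6)·119 + (-7)·101
11 = 1 × 7 + 4  ⟹  4 = (-11)·119 + (13)·101
7 = 1 × 4 + 3  ⟹  3 = (17)·119 + (-20)·101
4 = 1 × 3 + 1  ⟹  1 = (-28)·119 + (33)·101
So (33)·101 ≡ 1 (mod 119), i.e. 101^(-1) ≡ 33 (mod 119).
x ≡ 33 × 10 = 330 ≡ 92 (mod 119).
Check: 101 × 92 = 9292 ≡ 10 (mod 119).
Unique solution: x ≡ 92 (mod 119)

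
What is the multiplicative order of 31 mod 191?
38

191 is prime, so ord(31) divides φ(191) = 190.
Divisors of 190: 1, 2, 5, 10, 19, 38, 95, 190.
Repeated squaring: 31^1 ≡ 31, 31^2 ≡ 6, 31^4 ≡ 36, 31^8 ≡ 150, 31^16 ≡ 153, 31^32 ≡ 107, 31^64 ≡ 180, 31^128 ≡ 121 (mod 191).
Test 31^d mod 191 for each divisor d in increasing order:
31^1 ≡ 31
31^2 ≡ 6
31^5 = 31^4·31^1 ≡ 161
31^10 = 31^8·31^2 ≡ 136
31^19 = 31^16·31^2·31^1 ≡ 190
31^38 = 31^32·31^4·31^2 ≡ 1  ← first divisor giving 1
The order is 38.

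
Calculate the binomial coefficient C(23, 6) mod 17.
1

Using Lucas' theorem:
Write n=23 and k=6 in base 17:
n in base 17: [1, 6]
k in base 17: [0, 6]
C(23,6) mod 17 = ∏ C(n_i, k_i) mod 17
Digit binomials (mod 17): C(1,0) = 1; C(6,6) = 1
Product: 1 × 1 = 1 ≡ 1 (mod 17)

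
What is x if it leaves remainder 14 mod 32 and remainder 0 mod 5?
110

Using Chinese Remainder Theorem:
M = 32 × 5 = 160
M1 = 5, M2 = 32
y1 = 5^(-1) mod 32 = 13
y2 = 32^(-1) mod 5 = 3
x = (14×5×13 + 0×32×3) mod 160 = 110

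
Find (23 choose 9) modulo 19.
0

Using Lucas' theorem:
Write n=23 and k=9 in base 19:
n in base 19: [1, 4]
k in base 19: [0, 9]
C(23,9) mod 19 = ∏ C(n_i, k_i) mod 19
Digit binomials (mod 19): C(1,0) = 1; C(4,9) = 0 (k_i > n_i)
Product: 1 × 0 = 0 ≡ 0 (mod 19)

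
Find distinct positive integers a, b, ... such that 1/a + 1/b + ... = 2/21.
1/11 + 1/231

Greedy algorithm:
2/21: ceiling(21/2) = 11, use 1/11
1/231: ceiling(231/1) = 231, use 1/231
Result: 2/21 = 1/11 + 1/231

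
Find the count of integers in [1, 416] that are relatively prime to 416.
192

416 = 2^5 × 13
φ(n) = n × ∏(1 - 1/p) for each prime p dividing n
φ(416) = 416 × (1 - 1/2) × (1 - 1/13) = 192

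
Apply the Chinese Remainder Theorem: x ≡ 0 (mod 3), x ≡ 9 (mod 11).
9

Using Chinese Remainder Theorem:
M = 3 × 11 = 33
M1 = 11, M2 = 3
y1 = 11^(-1) mod 3 = 2
y2 = 3^(-1) mod 11 = 4
x = (0×11×2 + 9×3×4) mod 33 = 9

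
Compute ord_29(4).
14

29 is prime, so ord(4) divides φ(29) = 28.
Divisors of 28: 1, 2, 4, 7, 14, 28.
Repeated squaring: 4^1 ≡ 4, 4^2 ≡ 16, 4^4 ≡ 24, 4^8 ≡ 25, 4^16 ≡ 16 (mod 29).
Test 4^d mod 29 for each divisor d in increasing order:
4^1 ≡ 4
4^2 ≡ 16
4^4 ≡ 24
4^7 = 4^4·4^2·4^1 ≡ 28
4^14 = 4^8·4^4·4^2 ≡ 1  ← first divisor giving 1
The order is 14.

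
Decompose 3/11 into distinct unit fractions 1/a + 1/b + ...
1/4 + 1/44

Greedy algorithm:
3/11: ceiling(11/3) = 4, use 1/4
1/44: ceiling(44/1) = 44, use 1/44
Result: 3/11 = 1/4 + 1/44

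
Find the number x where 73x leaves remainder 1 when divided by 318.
61

gcd(73, 318) = 1, so the inverse exists.
Extended Euclidean algorithm on (318, 73):
318 = 4 × 73 + 26  ⟹  26 = (1)·318 + (-4)·73
73 = 2 × 26 + 21  ⟹  21 = (-2)·318 + (9)·73
26 = 1 × 21 + 5  ⟹  5 = (3)·318 + (-13)·73
21 = 4 × 5 + 1  ⟹  1 = (-14)·318 + (61)·73
So (61)·73 ≡ 1 (mod 318), i.e. 73^(-1) ≡ 61 (mod 318).
Check: 73 × 61 = 4453 ≡ 1 (mod 318)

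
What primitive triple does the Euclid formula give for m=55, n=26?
(2349, 2860, 3701)

Euclid's formula: a = m² - n², b = 2mn, c = m² + n²
m = 55, n = 26
a = 55² - 26² = 3025 - 676 = 2349
b = 2 × 55 × 26 = 2860
c = 55² + 26² = 3025 + 676 = 3701
Verification: 2349² + 2860² = 5517801 + 8179600 = 13697401 = 3701² ✓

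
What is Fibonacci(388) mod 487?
380

Matrix identity: Q^n = [[F_(n+1), F_n], [F_n, F_(n-1)]] with Q = [[1,1],[1,0]].
n = 388 = 110000100₂. Square-and-multiply, entries mod 487:
Q^1 = [[1,1],[1,0]]
Q^3 = (Q^1)²·Q = [[3,2],[2,1]]
Q^6 = (Q^3)² = [[13,8],[8,5]]
Q^12 = (Q^6)² = [[233,144],[144,89]]
Q^24 = (Q^12)² = [[27,103],[103,411]]
Q^48 = (Q^24)² = [[137,310],[310,314]]
Q^97 = (Q^48)²·Q = [[465,424],[424,41]]
Q^194 = (Q^97)² = [[70,264],[264,293]]
Q^388 = (Q^194)² = [[85,380],[380,192]]
F_388 mod 487 = Q^388[0][1] = 380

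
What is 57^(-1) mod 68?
37

gcd(57, 68) = 1, so the inverse exists.
Extended Euclidean algorithm on (68, 57):
68 = 1 × 57 + 11  ⟹  11 = (1)·68 + (-1)·57
57 = 5 × 11 + 2  ⟹  2 = (-5)·68 + (6)·57
11 = 5 × 2 + 1  ⟹  1 = (26)·68 + (-31)·57
So (-31)·57 ≡ 1 (mod 68), i.e. 57^(-1) ≡ -31 ≡ 37 (mod 68).
Check: 57 × 37 = 2109 ≡ 1 (mod 68)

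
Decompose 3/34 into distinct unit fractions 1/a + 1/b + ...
1/12 + 1/204

Greedy algorithm:
3/34: ceiling(34/3) = 12, use 1/12
1/204: ceiling(204/1) = 204, use 1/204
Result: 3/34 = 1/12 + 1/204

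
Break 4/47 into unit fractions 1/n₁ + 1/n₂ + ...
1/12 + 1/564

Greedy algorithm:
4/47: ceiling(47/4) = 12, use 1/12
1/564: ceiling(564/1) = 564, use 1/564
Result: 4/47 = 1/12 + 1/564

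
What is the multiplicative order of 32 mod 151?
3

151 is prime, so ord(32) divides φ(151) = 150.
Divisors of 150: 1, 2, 3, 5, 6, 10, 15, 25, 30, 50, 75, 150.
Repeated squaring: 32^1 ≡ 32, 32^2 ≡ 118, 32^4 ≡ 32, 32^8 ≡ 118, 32^16 ≡ 32, 32^32 ≡ 118, 32^64 ≡ 32, 32^128 ≡ 118 (mod 151).
Test 32^d mod 151 for each divisor d in increasing order:
32^1 ≡ 32
32^2 ≡ 118
32^3 = 32^2·32^1 ≡ 1  ← first divisor giving 1
The order is 3.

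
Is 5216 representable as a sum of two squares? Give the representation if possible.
Not possible

Factorization: 5216 = 2^5 × 163
By Fermat: n is sum of two squares iff every prime p ≡ 3 (mod 4) appears to even power.
Prime(s) ≡ 3 (mod 4) with odd exponent: [(163, 1)]
Therefore 5216 cannot be expressed as a² + b².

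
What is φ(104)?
48

104 = 2^3 × 13
φ(n) = n × ∏(1 - 1/p) for each prime p dividing n
φ(104) = 104 × (1 - 1/2) × (1 - 1/13) = 48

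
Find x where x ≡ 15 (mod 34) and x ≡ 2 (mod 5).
117

Using Chinese Remainder Theorem:
M = 34 × 5 = 170
M1 = 5, M2 = 34
y1 = 5^(-1) mod 34 = 7
y2 = 34^(-1) mod 5 = 4
x = (15×5×7 + 2×34×4) mod 170 = 117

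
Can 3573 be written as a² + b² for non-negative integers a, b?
18² + 57² (a=18, b=57)

Factorization: 3573 = 3^2 × 397
By Fermat: n is sum of two squares iff every prime p ≡ 3 (mod 4) appears to even power.
All primes ≡ 3 (mod 4) appear to even power.
Search a = 0, 1, 2, … for 3573 - a² a perfect square: first hit at a = 18: 3573 - 324 = 3249 = 57².
3573 = 18² + 57² = 324 + 3249 ✓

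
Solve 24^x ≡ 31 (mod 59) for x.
25

Baby-step giant-step with step n = ⌈√59⌉ = 8.
Baby steps 24^j mod 59 (j:value) for j=0..7: 0:1, 1:24, 2:45, 3:18, 4:19, 5:43, 6:29, 7:47.
Giant-step multiplier: 24^(-8) ≡ 24^(58-8) = 24^50 ≡ 17 (mod 59).
Giant steps γ_i = 31·17^i mod 59: γ_0=31, γ_1=55, γ_2=50, γ_3=24 (in table at j=1).
x = i·n + j = 3·8 + 1 = 25.
Check: 24^25 ≡ 31 (mod 59).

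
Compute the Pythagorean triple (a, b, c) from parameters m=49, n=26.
(1725, 2548, 3077)

Euclid's formula: a = m² - n², b = 2mn, c = m² + n²
m = 49, n = 26
a = 49² - 26² = 2401 - 676 = 1725
b = 2 × 49 × 26 = 2548
c = 49² + 26² = 2401 + 676 = 3077
Verification: 1725² + 2548² = 2975625 + 6492304 = 9467929 = 3077² ✓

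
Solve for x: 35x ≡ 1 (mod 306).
35

gcd(35, 306) = 1, so the inverse exists.
Extended Euclidean algorithm on (306, 35):
306 = 8 × 35 + 26  ⟹  26 = (1)·306 + (-8)·35
35 = 1 × 26 + 9  ⟹  9 = (-1)·306 + (9)·35
26 = 2 × 9 + 8  ⟹  8 = (3)·306 + (-26)·35
9 = 1 × 8 + 1  ⟹  1 = (-4)·306 + (35)·35
So (35)·35 ≡ 1 (mod 306), i.e. 35^(-1) ≡ 35 (mod 306).
Check: 35 × 35 = 1225 ≡ 1 (mod 306)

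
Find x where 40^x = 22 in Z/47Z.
13

Baby-step giant-step with step n = ⌈√47⌉ = 7.
Baby steps 40^j mod 47 (j:value) for j=0..6: 0:1, 1:40, 2:2, 3:33, 4:4, 5:19, 6:8.
Giant-step multiplier: 40^(-7) ≡ 40^(46-7) = 40^39 ≡ 26 (mod 47).
Giant steps γ_i = 22·26^i mod 47: γ_0=22, γ_1=8 (in table at j=6).
x = i·n + j = 1·7 + 6 = 13.
Check: 40^13 ≡ 22 (mod 47).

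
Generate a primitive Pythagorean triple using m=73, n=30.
(4429, 4380, 6229)

Euclid's formula: a = m² - n², b = 2mn, c = m² + n²
m = 73, n = 30
a = 73² - 30² = 5329 - 900 = 4429
b = 2 × 73 × 30 = 4380
c = 73² + 30² = 5329 + 900 = 6229
Verification: 4429² + 4380² = 19616041 + 19184400 = 38800441 = 6229² ✓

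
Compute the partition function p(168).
228204732751

p(n) counts ways to write n as a sum of positive integers (order ignored).
Euler's pentagonal recurrence: p(k) = p(k-1) + p(k-2) - p(k-5) - p(k-7) + p(k-12) + p(k-15) - ... (offsets j(3j∓1)/2, signs ++--, p(0)=1, p(<0)=0).
DP table for k = 0..167: p(0)=1, p(1)=1, p(2)=2, p(3)=3, p(4)=5, p(5)=7, p(6)=11, p(7)=15, p(8)=22, p(9)=30, p(10)=42, p(11)=56, p(12)=77, p(13)=101, p(14)=135, p(15)=176, p(16)=231, p(17)=297, p(18)=385, p(19)=490, p(20)=627, p(21)=792, p(22)=1002, p(23)=1255, p(24)=1575, p(25)=1958, p(26)=2436, p(27)=3010, p(28)=3718, p(29)=4565, p(30)=5604, p(31)=6842, p(32)=8349, p(33)=10143, p(34)=12310, p(35)=14883, p(36)=17977, p(37)=21637, p(38)=26015, p(39)=31185, p(40)=37338, p(41)=44583, p(42)=53174, p(43)=63261, p(44)=75175, p(45)=89134, p(46)=105558, p(47)=124754, p(48)=147273, p(49)=173525, p(50)=204226, p(51)=239943, p(52)=281589, p(53)=329931, p(54)=386155, p(55)=451276, p(56)=526823, p(57)=614154, p(58)=715220, p(59)=831820, p(60)=966467, p(61)=1121505, p(62)=1300156, p(63)=1505499, p(64)=1741630, p(65)=2012558, p(66)=2323520, p(67)=2679689, p(68)=3087735, p(69)=3554345, p(70)=4087968, p(71)=4697205, p(72)=5392783, p(73)=6185689, p(74)=7089500, p(75)=8118264, p(76)=9289091, p(77)=10619863, p(78)=12132164, p(79)=13848650, p(80)=15796476, p(81)=18004327, p(82)=20506255, p(83)=23338469, p(84)=26543660, p(85)=30167357, p(86)=34262962, p(87)=38887673, p(88)=44108109, p(89)=49995925, p(90)=56634173, p(91)=64112359, p(92)=72533807, p(93)=82010177, p(94)=92669720, p(95)=104651419, p(96)=118114304, p(97)=133230930, p(98)=150198136, p(99)=169229875, p(100)=190569292, p(101)=214481126, p(102)=241265379, p(103)=271248950, p(104)=304801365, p(105)=342325709, p(106)=384276336, p(107)=431149389, p(108)=483502844, p(109)=541946240, p(110)=607163746, p(111)=679903203, p(112)=761002156, p(113)=851376628, p(114)=952050665, p(115)=1064144451, p(116)=1188908248, p(117)=1327710076, p(118)=1482074143, p(119)=1653668665, p(120)=1844349560, p(121)=2056148051, p(122)=2291320912, p(123)=2552338241, p(124)=2841940500, p(125)=3163127352, p(126)=3519222692, p(127)=3913864295, p(128)=4351078600, p(129)=4835271870, p(130)=5371315400, p(131)=5964539504, p(132)=6620830889, p(133)=7346629512, p(134)=8149040695, p(135)=9035836076, p(136)=10015581680, p(137)=11097645016, p(138)=12292341831, p(139)=13610949895, p(140)=15065878135, p(141)=16670689208, p(142)=18440293320, p(143)=20390982757, p(144)=22540654445, p(145)=24908858009, p(146)=27517052599, p(147)=30388671978, p(148)=33549419497, p(149)=37027355200, p(150)=40853235313, p(151)=45060624582, p(152)=49686288421, p(153)=54770336324, p(154)=60356673280, p(155)=66493182097, p(156)=73232243759, p(157)=80630964769, p(158)=88751778802, p(159)=97662728555, p(160)=107438159466, p(161)=118159068427, p(162)=129913904637, p(163)=142798995930, p(164)=156919475295, p(165)=172389800255, p(166)=189334822579, p(167)=207890420102.
Final step: p(168) = p(167) + p(166) - p(163) - p(161) + p(156) + p(153) - p(146) - p(142) + p(133) + p(128) - p(117) - p(111) + p(98) + p(91) - p(76) - p(68) + p(51) + p(42) - p(23) - p(13)
= 207890420102 + 189334822579 - 142798995930 - 118159068427 + 73232243759 + 54770336324 - 27517052599 - 18440293320 + 7346629512 + 4351078600 - 1327710076 - 679903203 + 150198136 + 64112359 - 9289091 - 3087735 + 239943 + 53174 - 1255 - 101
= 228204732751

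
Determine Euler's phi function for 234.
72

234 = 2 × 3^2 × 13
φ(n) = n × ∏(1 - 1/p) for each prime p dividing n
φ(234) = 234 × (1 - 1/2) × (1 - 1/3) × (1 - 1/13) = 72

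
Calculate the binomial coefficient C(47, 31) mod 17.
0

Using Lucas' theorem:
Write n=47 and k=31 in base 17:
n in base 17: [2, 13]
k in base 17: [1, 14]
C(47,31) mod 17 = ∏ C(n_i, k_i) mod 17
Digit binomials (mod 17): C(2,1) = 2; C(13,14) = 0 (k_i > n_i)
Product: 2 × 0 = 0 ≡ 0 (mod 17)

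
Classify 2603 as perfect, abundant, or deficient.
deficient

Proper divisors of 2603: sum = 1 + 19 + 137 = 157
Since 157 < 2603, 2603 is deficient.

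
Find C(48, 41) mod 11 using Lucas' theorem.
0

Using Lucas' theorem:
Write n=48 and k=41 in base 11:
n in base 11: [4, 4]
k in base 11: [3, 8]
C(48,41) mod 11 = ∏ C(n_i, k_i) mod 11
Digit binomials (mod 11): C(4,3) = 4; C(4,8) = 0 (k_i > n_i)
Product: 4 × 0 = 0 ≡ 0 (mod 11)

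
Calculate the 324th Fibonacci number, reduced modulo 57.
0

Matrix identity: Q^n = [[F_(n+1), F_n], [F_n, F_(n-1)]] with Q = [[1,1],[1,0]].
n = 324 = 101000100₂. Square-and-multiply, entries mod 57:
Q^1 = [[1,1],[1,0]]
Q^2 = (Q^1)² = [[2,1],[1,1]]
Q^5 = (Q^2)²·Q = [[8,5],[5,3]]
Q^10 = (Q^5)² = [[32,55],[55,34]]
Q^20 = (Q^10)² = [[2,39],[39,20]]
Q^40 = (Q^20)² = [[43,3],[3,40]]
Q^81 = (Q^40)²·Q = [[55,34],[34,21]]
Q^162 = (Q^81)² = [[20,19],[19,1]]
Q^324 = (Q^162)² = [[20,0],[0,20]]
F_324 mod 57 = Q^324[0][1] = 0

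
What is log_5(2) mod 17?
6

Baby-step giant-step with step n = ⌈√17⌉ = 5.
Baby steps 5^j mod 17 (j:value) for j=0..4: 0:1, 1:5, 2:8, 3:6, 4:13.
Giant-step multiplier: 5^(-5) ≡ 5^(16-5) = 5^11 ≡ 11 (mod 17).
Giant steps γ_i = 2·11^i mod 17: γ_0=2, γ_1=5 (in table at j=1).
x = i·n + j = 1·5 + 1 = 6.
Check: 5^6 ≡ 2 (mod 17).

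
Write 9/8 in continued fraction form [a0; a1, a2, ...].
[1; 8]

Euclidean algorithm steps:
9 = 1 × 8 + 1
8 = 8 × 1 + 0
Continued fraction: [1; 8]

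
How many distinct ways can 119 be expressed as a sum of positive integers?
1653668665

p(n) counts ways to write n as a sum of positive integers (order ignored).
Euler's pentagonal recurrence: p(k) = p(k-1) + p(k-2) - p(k-5) - p(k-7) + p(k-12) + p(k-15) - ... (offsets j(3j∓1)/2, signs ++--, p(0)=1, p(<0)=0).
DP table for k = 0..118: p(0)=1, p(1)=1, p(2)=2, p(3)=3, p(4)=5, p(5)=7, p(6)=11, p(7)=15, p(8)=22, p(9)=30, p(10)=42, p(11)=56, p(12)=77, p(13)=101, p(14)=135, p(15)=176, p(16)=231, p(17)=297, p(18)=385, p(19)=490, p(20)=627, p(21)=792, p(22)=1002, p(23)=1255, p(24)=1575, p(25)=1958, p(26)=2436, p(27)=3010, p(28)=3718, p(29)=4565, p(30)=5604, p(31)=6842, p(32)=8349, p(33)=10143, p(34)=12310, p(35)=14883, p(36)=17977, p(37)=21637, p(38)=26015, p(39)=31185, p(40)=37338, p(41)=44583, p(42)=53174, p(43)=63261, p(44)=75175, p(45)=89134, p(46)=105558, p(47)=124754, p(48)=147273, p(49)=173525, p(50)=204226, p(51)=239943, p(52)=281589, p(53)=329931, p(54)=386155, p(55)=451276, p(56)=526823, p(57)=614154, p(58)=715220, p(59)=831820, p(60)=966467, p(61)=1121505, p(62)=1300156, p(63)=1505499, p(64)=1741630, p(65)=2012558, p(66)=2323520, p(67)=2679689, p(68)=3087735, p(69)=3554345, p(70)=4087968, p(71)=4697205, p(72)=5392783, p(73)=6185689, p(74)=7089500, p(75)=8118264, p(76)=9289091, p(77)=10619863, p(78)=12132164, p(79)=13848650, p(80)=15796476, p(81)=18004327, p(82)=20506255, p(83)=23338469, p(84)=26543660, p(85)=30167357, p(86)=34262962, p(87)=38887673, p(88)=44108109, p(89)=49995925, p(90)=56634173, p(91)=64112359, p(92)=72533807, p(93)=82010177, p(94)=92669720, p(95)=104651419, p(96)=118114304, p(97)=133230930, p(98)=150198136, p(99)=169229875, p(100)=190569292, p(101)=214481126, p(102)=241265379, p(103)=271248950, p(104)=304801365, p(105)=342325709, p(106)=384276336, p(107)=431149389, p(108)=483502844, p(109)=541946240, p(110)=607163746, p(111)=679903203, p(112)=761002156, p(113)=851376628, p(114)=952050665, p(115)=1064144451, p(116)=1188908248, p(117)=1327710076, p(118)=1482074143.
Final step: p(119) = p(118) + p(117) - p(114) - p(112) + p(107) + p(104) - p(97) - p(93) + p(84) + p(79) - p(68) - p(62) + p(49) + p(42) - p(27) - p(19) + p(2)
= 1482074143 + 1327710076 - 952050665 - 761002156 + 431149389 + 304801365 - 133230930 - 82010177 + 26543660 + 13848650 - 3087735 - 1300156 + 173525 + 53174 - 3010 - 490 + 2
= 1653668665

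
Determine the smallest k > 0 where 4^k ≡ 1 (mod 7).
3

7 is prime, so ord(4) divides φ(7) = 6.
Divisors of 6: 1, 2, 3, 6.
Repeated squaring: 4^1 ≡ 4, 4^2 ≡ 2, 4^4 ≡ 4 (mod 7).
Test 4^d mod 7 for each divisor d in increasing order:
4^1 ≡ 4
4^2 ≡ 2
4^3 = 4^2·4^1 ≡ 1  ← first divisor giving 1
The order is 3.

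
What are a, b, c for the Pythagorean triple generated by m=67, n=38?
(3045, 5092, 5933)

Euclid's formula: a = m² - n², b = 2mn, c = m² + n²
m = 67, n = 38
a = 67² - 38² = 4489 - 1444 = 3045
b = 2 × 67 × 38 = 5092
c = 67² + 38² = 4489 + 1444 = 5933
Verification: 3045² + 5092² = 9272025 + 25928464 = 35200489 = 5933² ✓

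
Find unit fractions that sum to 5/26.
1/6 + 1/39

Greedy algorithm:
5/26: ceiling(26/5) = 6, use 1/6
1/39: ceiling(39/1) = 39, use 1/39
Result: 5/26 = 1/6 + 1/39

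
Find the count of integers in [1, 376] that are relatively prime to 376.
184

376 = 2^3 × 47
φ(n) = n × ∏(1 - 1/p) for each prime p dividing n
φ(376) = 376 × (1 - 1/2) × (1 - 1/47) = 184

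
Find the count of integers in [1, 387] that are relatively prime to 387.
252

387 = 3^2 × 43
φ(n) = n × ∏(1 - 1/p) for each prime p dividing n
φ(387) = 387 × (1 - 1/3) × (1 - 1/43) = 252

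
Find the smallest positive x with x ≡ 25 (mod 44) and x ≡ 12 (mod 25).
1037

Using Chinese Remainder Theorem:
M = 44 × 25 = 1100
M1 = 25, M2 = 44
y1 = 25^(-1) mod 44 = 37
y2 = 44^(-1) mod 25 = 4
x = (25×25×37 + 12×44×4) mod 1100 = 1037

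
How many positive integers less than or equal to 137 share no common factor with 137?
136

137 = 137
φ(n) = n × ∏(1 - 1/p) for each prime p dividing n
φ(137) = 137 × (1 - 1/137) = 136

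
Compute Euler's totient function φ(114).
36

114 = 2 × 3 × 19
φ(n) = n × ∏(1 - 1/p) for each prime p dividing n
φ(114) = 114 × (1 - 1/2) × (1 - 1/3) × (1 - 1/19) = 36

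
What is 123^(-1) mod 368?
3

gcd(123, 368) = 1, so the inverse exists.
Extended Euclidean algorithm on (368, 123):
368 = 2 × 123 + 122  ⟹  122 = (1)·368 + (-2)·123
123 = 1 × 122 + 1  ⟹  1 = (-1)·368 + (3)·123
So (3)·123 ≡ 1 (mod 368), i.e. 123^(-1) ≡ 3 (mod 368).
Check: 123 × 3 = 369 ≡ 1 (mod 368)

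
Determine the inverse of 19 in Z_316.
183

gcd(19, 316) = 1, so the inverse exists.
Extended Euclidean algorithm on (316, 19):
316 = 16 × 19 + 12  ⟹  12 = (1)·316 + (-16)·19
19 = 1 × 12 + 7  ⟹  7 = (-1)·316 + (17)·19
12 = 1 × 7 + 5  ⟹  5 = (2)·316 + (-33)·19
7 = 1 × 5 + 2  ⟹  2 = (-3)·316 + (50)·19
5 = 2 × 2 + 1  ⟹  1 = (8)·316 + (-133)·19
So (-133)·19 ≡ 1 (mod 316), i.e. 19^(-1) ≡ -133 ≡ 183 (mod 316).
Check: 19 × 183 = 3477 ≡ 1 (mod 316)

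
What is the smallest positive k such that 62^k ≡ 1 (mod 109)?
108

109 is prime, so ord(62) divides φ(109) = 108.
Divisors of 108: 1, 2, 3, 4, 6, 9, 12, 18, 27, 36, 54, 108.
Repeated squaring: 62^1 ≡ 62, 62^2 ≡ 29, 62^4 ≡ 78, 62^8 ≡ 89, 62^16 ≡ 73, 62^32 ≡ 97, 62^64 ≡ 35 (mod 109).
Test 62^d mod 109 for each divisor d in increasing order:
62^1 ≡ 62
62^2 ≡ 29
62^3 = 62^2·62^1 ≡ 54
62^4 ≡ 78
62^6 = 62^4·62^2 ≡ 82
62^9 = 62^8·62^1 ≡ 68
62^12 = 62^8·62^4 ≡ 75
62^18 = 62^16·62^2 ≡ 46
62^27 = 62^16·62^8·62^2·62^1 ≡ 76
62^36 = 62^32·62^4 ≡ 45
62^54 = 62^32·62^16·62^4·62^2 ≡ 108
62^108 = 62^64·62^32·62^8·62^4 ≡ 1  ← first divisor giving 1
The order is 108.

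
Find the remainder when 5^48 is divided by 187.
103

Repeated squaring. Binary of 48 = 110000.
5^1 ≡ 5 (mod 187); 5^2 ≡ 25 (mod 187); 5^4 ≡ 64 (mod 187); 5^8 ≡ 169 (mod 187); 5^16 ≡ 137 (mod 187); 5^32 ≡ 69 (mod 187)
5^48 = 5^16 × 5^32 ≡ 103 (mod 187)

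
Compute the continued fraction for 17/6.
[2; 1, 5]

Euclidean algorithm steps:
17 = 2 × 6 + 5
6 = 1 × 5 + 1
5 = 5 × 1 + 0
Continued fraction: [2; 1, 5]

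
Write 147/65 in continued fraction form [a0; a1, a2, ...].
[2; 3, 1, 4, 1, 2]

Euclidean algorithm steps:
147 = 2 × 65 + 17
65 = 3 × 17 + 14
17 = 1 × 14 + 3
14 = 4 × 3 + 2
3 = 1 × 2 + 1
2 = 2 × 1 + 0
Continued fraction: [2; 3, 1, 4, 1, 2]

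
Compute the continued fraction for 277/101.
[2; 1, 2, 1, 7, 1, 2]

Euclidean algorithm steps:
277 = 2 × 101 + 75
101 = 1 × 75 + 26
75 = 2 × 26 + 23
26 = 1 × 23 + 3
23 = 7 × 3 + 2
3 = 1 × 2 + 1
2 = 2 × 1 + 0
Continued fraction: [2; 1, 2, 1, 7, 1, 2]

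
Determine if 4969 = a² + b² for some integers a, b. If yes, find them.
37² + 60² (a=37, b=60)

Factorization: 4969 = 4969
By Fermat: n is sum of two squares iff every prime p ≡ 3 (mod 4) appears to even power.
All primes ≡ 3 (mod 4) appear to even power.
Search a = 0, 1, 2, … for 4969 - a² a perfect square: first hit at a = 37: 4969 - 1369 = 3600 = 60².
4969 = 37² + 60² = 1369 + 3600 ✓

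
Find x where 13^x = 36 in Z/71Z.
16

Baby-step giant-step with step n = ⌈√71⌉ = 9.
Baby steps 13^j mod 71 (j:value) for j=0..8: 0:1, 1:13, 2:27, 3:67, 4:19, 5:34, 6:16, 7:66, 8:6.
Giant-step multiplier: 13^(-9) ≡ 13^(70-9) = 13^61 ≡ 61 (mod 71).
Giant steps γ_i = 36·61^i mod 71: γ_0=36, γ_1=66 (in table at j=7).
x = i·n + j = 1·9 + 7 = 16.
Check: 13^16 ≡ 36 (mod 71).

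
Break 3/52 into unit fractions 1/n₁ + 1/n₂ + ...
1/18 + 1/468

Greedy algorithm:
3/52: ceiling(52/3) = 18, use 1/18
1/468: ceiling(468/1) = 468, use 1/468
Result: 3/52 = 1/18 + 1/468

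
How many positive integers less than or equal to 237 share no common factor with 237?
156

237 = 3 × 79
φ(n) = n × ∏(1 - 1/p) for each prime p dividing n
φ(237) = 237 × (1 - 1/3) × (1 - 1/79) = 156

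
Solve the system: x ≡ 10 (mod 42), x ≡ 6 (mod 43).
178

Using Chinese Remainder Theorem:
M = 42 × 43 = 1806
M1 = 43, M2 = 42
y1 = 43^(-1) mod 42 = 1
y2 = 42^(-1) mod 43 = 42
x = (10×43×1 + 6×42×42) mod 1806 = 178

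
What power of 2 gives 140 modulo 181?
173

Baby-step giant-step with step n = ⌈√181⌉ = 14.
Baby steps 2^j mod 181 (j:value) for j=0..13: 0:1, 1:2, 2:4, 3:8, 4:16, 5:32, 6:64, 7:128, 8:75, 9:150, 10:119, 11:57, 12:114, 13:47.
Giant-step multiplier: 2^(-14) ≡ 2^(180-14) = 2^166 ≡ 52 (mod 181).
Giant steps γ_i = 140·52^i mod 181: γ_0=140, γ_1=40, γ_2=89, γ_3=103, γ_4=107, γ_5=134, γ_6=90, γ_7=155, γ_8=96, γ_9=105, γ_10=30, γ_11=112, γ_12=32 (in table at j=5).
x = i·n + j = 12·14 + 5 = 173.
Check: 2^173 ≡ 140 (mod 181).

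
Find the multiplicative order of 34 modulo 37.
9

37 is prime, so ord(34) divides φ(37) = 36.
Divisors of 36: 1, 2, 3, 4, 6, 9, 12, 18, 36.
Repeated squaring: 34^1 ≡ 34, 34^2 ≡ 9, 34^4 ≡ 7, 34^8 ≡ 12, 34^16 ≡ 33, 34^32 ≡ 16 (mod 37).
Test 34^d mod 37 for each divisor d in increasing order:
34^1 ≡ 34
34^2 ≡ 9
34^3 = 34^2·34^1 ≡ 10
34^4 ≡ 7
34^6 = 34^4·34^2 ≡ 26
34^9 = 34^8·34^1 ≡ 1  ← first divisor giving 1
The order is 9.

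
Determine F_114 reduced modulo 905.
32

Matrix identity: Q^n = [[F_(n+1), F_n], [F_n, F_(n-1)]] with Q = [[1,1],[1,0]].
n = 114 = 1110010₂. Square-and-multiply, entries mod 905:
Q^1 = [[1,1],[1,0]]
Q^3 = (Q^1)²·Q = [[3,2],[2,1]]
Q^7 = (Q^3)²·Q = [[21,13],[13,8]]
Q^14 = (Q^7)² = [[610,377],[377,233]]
Q^28 = (Q^14)² = [[189,156],[156,33]]
Q^57 = (Q^28)²·Q = [[569,327],[327,242]]
Q^114 = (Q^57)² = [[815,32],[32,783]]
F_114 mod 905 = Q^114[0][1] = 32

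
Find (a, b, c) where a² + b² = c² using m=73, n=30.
(4429, 4380, 6229)

Euclid's formula: a = m² - n², b = 2mn, c = m² + n²
m = 73, n = 30
a = 73² - 30² = 5329 - 900 = 4429
b = 2 × 73 × 30 = 4380
c = 73² + 30² = 5329 + 900 = 6229
Verification: 4429² + 4380² = 19616041 + 19184400 = 38800441 = 6229² ✓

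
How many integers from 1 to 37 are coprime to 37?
36

37 = 37
φ(n) = n × ∏(1 - 1/p) for each prime p dividing n
φ(37) = 37 × (1 - 1/37) = 36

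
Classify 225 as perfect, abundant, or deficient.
deficient

Proper divisors of 225: sum = 1 + 3 + 5 + 9 + 15 + 25 + 45 + 75 = 178
Since 178 < 225, 225 is deficient.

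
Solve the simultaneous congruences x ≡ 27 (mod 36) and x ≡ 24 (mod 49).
171

Using Chinese Remainder Theorem:
M = 36 × 49 = 1764
M1 = 49, M2 = 36
y1 = 49^(-1) mod 36 = 25
y2 = 36^(-1) mod 49 = 15
x = (27×49×25 + 24×36×15) mod 1764 = 171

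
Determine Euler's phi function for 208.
96

208 = 2^4 × 13
φ(n) = n × ∏(1 - 1/p) for each prime p dividing n
φ(208) = 208 × (1 - 1/2) × (1 - 1/13) = 96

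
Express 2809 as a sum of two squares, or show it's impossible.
0² + 53² (a=0, b=53)

Factorization: 2809 = 53^2
By Fermat: n is sum of two squares iff every prime p ≡ 3 (mod 4) appears to even power.
All primes ≡ 3 (mod 4) appear to even power.
Search a = 0, 1, 2, … for 2809 - a² a perfect square: first hit at a = 0: 2809 - 0 = 2809 = 53².
2809 = 0² + 53² = 0 + 2809 ✓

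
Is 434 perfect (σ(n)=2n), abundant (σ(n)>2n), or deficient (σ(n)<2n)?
deficient

Proper divisors of 434: sum = 1 + 2 + 7 + 14 + 31 + 62 + 217 = 334
Since 334 < 434, 434 is deficient.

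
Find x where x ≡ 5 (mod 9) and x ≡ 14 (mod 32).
14

Using Chinese Remainder Theorem:
M = 9 × 32 = 288
M1 = 32, M2 = 9
y1 = 32^(-1) mod 9 = 2
y2 = 9^(-1) mod 32 = 25
x = (5×32×2 + 14×9×25) mod 288 = 14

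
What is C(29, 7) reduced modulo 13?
0

Using Lucas' theorem:
Write n=29 and k=7 in base 13:
n in base 13: [2, 3]
k in base 13: [0, 7]
C(29,7) mod 13 = ∏ C(n_i, k_i) mod 13
Digit binomials (mod 13): C(2,0) = 1; C(3,7) = 0 (k_i > n_i)
Product: 1 × 0 = 0 ≡ 0 (mod 13)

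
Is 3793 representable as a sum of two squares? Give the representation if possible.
33² + 52² (a=33, b=52)

Factorization: 3793 = 3793
By Fermat: n is sum of two squares iff every prime p ≡ 3 (mod 4) appears to even power.
All primes ≡ 3 (mod 4) appear to even power.
Search a = 0, 1, 2, … for 3793 - a² a perfect square: first hit at a = 33: 3793 - 1089 = 2704 = 52².
3793 = 33² + 52² = 1089 + 2704 ✓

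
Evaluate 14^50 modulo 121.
23

Repeated squaring. Binary of 50 = 110010.
14^1 ≡ 14 (mod 121); 14^2 ≡ 75 (mod 121); 14^4 ≡ 59 (mod 121); 14^8 ≡ 93 (mod 121); 14^16 ≡ 58 (mod 121); 14^32 ≡ 97 (mod 121)
14^50 = 14^2 × 14^16 × 14^32 ≡ 23 (mod 121)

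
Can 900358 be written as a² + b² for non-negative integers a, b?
Not possible

Factorization: 900358 = 2 × 23^3 × 37
By Fermat: n is sum of two squares iff every prime p ≡ 3 (mod 4) appears to even power.
Prime(s) ≡ 3 (mod 4) with odd exponent: [(23, 3)]
Therefore 900358 cannot be expressed as a² + b².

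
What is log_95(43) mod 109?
66

Baby-step giant-step with step n = ⌈√109⌉ = 11.
Baby steps 95^j mod 109 (j:value) for j=0..10: 0:1, 1:95, 2:87, 3:90, 4:48, 5:91, 6:34, 7:69, 8:15, 9:8, 10:106.
Giant-step multiplier: 95^(-11) ≡ 95^(108-11) = 95^97 ≡ 13 (mod 109).
Giant steps γ_i = 43·13^i mod 109: γ_0=43, γ_1=14, γ_2=73, γ_3=77, γ_4=20, γ_5=42, γ_6=1 (in table at j=0).
x = i·n + j = 6·11 + 0 = 66.
Check: 95^66 ≡ 43 (mod 109).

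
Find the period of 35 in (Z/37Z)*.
36

37 is prime, so ord(35) divides φ(37) = 36.
Divisors of 36: 1, 2, 3, 4, 6, 9, 12, 18, 36.
Repeated squaring: 35^1 ≡ 35, 35^2 ≡ 4, 35^4 ≡ 16, 35^8 ≡ 34, 35^16 ≡ 9, 35^32 ≡ 7 (mod 37).
Test 35^d mod 37 for each divisor d in increasing order:
35^1 ≡ 35
35^2 ≡ 4
35^3 = 35^2·35^1 ≡ 29
35^4 ≡ 16
35^6 = 35^4·35^2 ≡ 27
35^9 = 35^8·35^1 ≡ 6
35^12 = 35^8·35^4 ≡ 26
35^18 = 35^16·35^2 ≡ 36
35^36 = 35^32·35^4 ≡ 1  ← first divisor giving 1
The order is 36.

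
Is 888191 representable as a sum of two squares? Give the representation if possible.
Not possible

Factorization: 888191 = 23^3 × 73
By Fermat: n is sum of two squares iff every prime p ≡ 3 (mod 4) appears to even power.
Prime(s) ≡ 3 (mod 4) with odd exponent: [(23, 3)]
Therefore 888191 cannot be expressed as a² + b².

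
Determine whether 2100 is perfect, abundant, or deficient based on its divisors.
abundant

Proper divisors of 2100: sum = 1 + 2 + 3 + 4 + 5 + 6 + 7 + 10 + ... + 420 + 525 + 700 + 1050 (35 divisors) = 4844
Since 4844 > 2100, 2100 is abundant.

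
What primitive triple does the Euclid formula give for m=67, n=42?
(2725, 5628, 6253)

Euclid's formula: a = m² - n², b = 2mn, c = m² + n²
m = 67, n = 42
a = 67² - 42² = 4489 - 1764 = 2725
b = 2 × 67 × 42 = 5628
c = 67² + 42² = 4489 + 1764 = 6253
Verification: 2725² + 5628² = 7425625 + 31674384 = 39100009 = 6253² ✓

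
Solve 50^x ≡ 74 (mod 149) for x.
57

Baby-step giant-step with step n = ⌈√149⌉ = 13.
Baby steps 50^j mod 149 (j:value) for j=0..12: 0:1, 1:50, 2:116, 3:138, 4:46, 5:65, 6:121, 7:90, 8:30, 9:10, 10:53, 11:117, 12:39.
Giant-step multiplier: 50^(-13) ≡ 50^(148-13) = 50^135 ≡ 23 (mod 149).
Giant steps γ_i = 74·23^i mod 149: γ_0=74, γ_1=63, γ_2=108, γ_3=100, γ_4=65 (in table at j=5).
x = i·n + j = 4·13 + 5 = 57.
Check: 50^57 ≡ 74 (mod 149).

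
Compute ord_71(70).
2

71 is prime, so ord(70) divides φ(71) = 70.
Divisors of 70: 1, 2, 5, 7, 10, 14, 35, 70.
Repeated squaring: 70^1 ≡ 70, 70^2 ≡ 1, 70^4 ≡ 1, 70^8 ≡ 1, 70^16 ≡ 1, 70^32 ≡ 1, 70^64 ≡ 1 (mod 71).
Test 70^d mod 71 for each divisor d in increasing order:
70^1 ≡ 70
70^2 ≡ 1  ← first divisor giving 1
The order is 2.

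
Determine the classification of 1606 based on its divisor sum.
deficient

Proper divisors of 1606: sum = 1 + 2 + 11 + 22 + 73 + 146 + 803 = 1058
Since 1058 < 1606, 1606 is deficient.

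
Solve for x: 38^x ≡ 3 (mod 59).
34

Baby-step giant-step with step n = ⌈√59⌉ = 8.
Baby steps 38^j mod 59 (j:value) for j=0..7: 0:1, 1:38, 2:28, 3:2, 4:17, 5:56, 6:4, 7:34.
Giant-step multiplier: 38^(-8) ≡ 38^(58-8) = 38^50 ≡ 49 (mod 59).
Giant steps γ_i = 3·49^i mod 59: γ_0=3, γ_1=29, γ_2=5, γ_3=9, γ_4=28 (in table at j=2).
x = i·n + j = 4·8 + 2 = 34.
Check: 38^34 ≡ 3 (mod 59).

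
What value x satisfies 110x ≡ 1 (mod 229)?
127

gcd(110, 229) = 1, so the inverse exists.
Extended Euclidean algorithm on (229, 110):
229 = 2 × 110 + 9  ⟹  9 = (1)·229 + (-2)·110
110 = 12 × 9 + 2  ⟹  2 = (-12)·229 + (25)·110
9 = 4 × 2 + 1  ⟹  1 = (49)·229 + (-102)·110
So (-102)·110 ≡ 1 (mod 229), i.e. 110^(-1) ≡ -102 ≡ 127 (mod 229).
Check: 110 × 127 = 13970 ≡ 1 (mod 229)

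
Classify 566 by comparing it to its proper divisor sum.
deficient

Proper divisors of 566: sum = 1 + 2 + 283 = 286
Since 286 < 566, 566 is deficient.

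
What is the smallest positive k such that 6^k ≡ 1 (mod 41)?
40

41 is prime, so ord(6) divides φ(41) = 40.
Divisors of 40: 1, 2, 4, 5, 8, 10, 20, 40.
Repeated squaring: 6^1 ≡ 6, 6^2 ≡ 36, 6^4 ≡ 25, 6^8 ≡ 10, 6^16 ≡ 18, 6^32 ≡ 37 (mod 41).
Test 6^d mod 41 for each divisor d in increasing order:
6^1 ≡ 6
6^2 ≡ 36
6^4 ≡ 25
6^5 = 6^4·6^1 ≡ 27
6^8 ≡ 10
6^10 = 6^8·6^2 ≡ 32
6^20 = 6^16·6^4 ≡ 40
6^40 = 6^32·6^8 ≡ 1  ← first divisor giving 1
The order is 40.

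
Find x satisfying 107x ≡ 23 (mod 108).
x ≡ 85 (mod 108)

gcd(107, 108) = 1, which divides 23, so solutions exist.
Find 107^(-1) mod 108 by the extended Euclidean algorithm:
108 = 1 × 107 + 1  ⟹  1 = (1)·108 + (-1)·107
So (-1)·107 ≡ 1 (mod 108), i.e. 107^(-1) ≡ -1 ≡ 107 (mod 108).
x ≡ 107 × 23 = 2461 ≡ 85 (mod 108).
Check: 107 × 85 = 9095 ≡ 23 (mod 108).
Unique solution: x ≡ 85 (mod 108)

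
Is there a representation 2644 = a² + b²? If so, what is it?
12² + 50² (a=12, b=50)

Factorization: 2644 = 2^2 × 661
By Fermat: n is sum of two squares iff every prime p ≡ 3 (mod 4) appears to even power.
All primes ≡ 3 (mod 4) appear to even power.
Search a = 0, 1, 2, … for 2644 - a² a perfect square: first hit at a = 12: 2644 - 144 = 2500 = 50².
2644 = 12² + 50² = 144 + 2500 ✓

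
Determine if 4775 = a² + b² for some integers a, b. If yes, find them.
Not possible

Factorization: 4775 = 5^2 × 191
By Fermat: n is sum of two squares iff every prime p ≡ 3 (mod 4) appears to even power.
Prime(s) ≡ 3 (mod 4) with odd exponent: [(191, 1)]
Therefore 4775 cannot be expressed as a² + b².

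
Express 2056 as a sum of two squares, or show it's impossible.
30² + 34² (a=30, b=34)

Factorization: 2056 = 2^3 × 257
By Fermat: n is sum of two squares iff every prime p ≡ 3 (mod 4) appears to even power.
All primes ≡ 3 (mod 4) appear to even power.
Search a = 0, 1, 2, … for 2056 - a² a perfect square: first hit at a = 30: 2056 - 900 = 1156 = 34².
2056 = 30² + 34² = 900 + 1156 ✓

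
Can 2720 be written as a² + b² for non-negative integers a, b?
4² + 52² (a=4, b=52)

Factorization: 2720 = 2^5 × 5 × 17
By Fermat: n is sum of two squares iff every prime p ≡ 3 (mod 4) appears to even power.
All primes ≡ 3 (mod 4) appear to even power.
Search a = 0, 1, 2, … for 2720 - a² a perfect square: first hit at a = 4: 2720 - 16 = 2704 = 52².
2720 = 4² + 52² = 16 + 2704 ✓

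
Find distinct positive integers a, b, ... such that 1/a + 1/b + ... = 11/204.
1/19 + 1/776 + 1/751944

Greedy algorithm:
11/204: ceiling(204/11) = 19, use 1/19
5/3876: ceiling(3876/5) = 776, use 1/776
1/751944: ceiling(751944/1) = 751944, use 1/751944
Result: 11/204 = 1/19 + 1/776 + 1/751944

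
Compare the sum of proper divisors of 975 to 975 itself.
deficient

Proper divisors of 975: sum = 1 + 3 + 5 + 13 + 15 + 25 + 39 + 65 + 75 + 195 + 325 = 761
Since 761 < 975, 975 is deficient.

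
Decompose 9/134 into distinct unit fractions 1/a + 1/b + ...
1/15 + 1/2010

Greedy algorithm:
9/134: ceiling(134/9) = 15, use 1/15
1/2010: ceiling(2010/1) = 2010, use 1/2010
Result: 9/134 = 1/15 + 1/2010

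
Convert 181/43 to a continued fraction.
[4; 4, 1, 3, 2]

Euclidean algorithm steps:
181 = 4 × 43 + 9
43 = 4 × 9 + 7
9 = 1 × 7 + 2
7 = 3 × 2 + 1
2 = 2 × 1 + 0
Continued fraction: [4; 4, 1, 3, 2]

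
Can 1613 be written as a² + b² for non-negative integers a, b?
13² + 38² (a=13, b=38)

Factorization: 1613 = 1613
By Fermat: n is sum of two squares iff every prime p ≡ 3 (mod 4) appears to even power.
All primes ≡ 3 (mod 4) appear to even power.
Search a = 0, 1, 2, … for 1613 - a² a perfect square: first hit at a = 13: 1613 - 169 = 1444 = 38².
1613 = 13² + 38² = 169 + 1444 ✓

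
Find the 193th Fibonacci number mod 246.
13

Matrix identity: Q^n = [[F_(n+1), F_n], [F_n, F_(n-1)]] with Q = [[1,1],[1,0]].
n = 193 = 11000001₂. Square-and-multiply, entries mod 246:
Q^1 = [[1,1],[1,0]]
Q^3 = (Q^1)²·Q = [[3,2],[2,1]]
Q^6 = (Q^3)² = [[13,8],[8,5]]
Q^12 = (Q^6)² = [[233,144],[144,89]]
Q^24 = (Q^12)² = [[241,120],[120,121]]
Q^48 = (Q^24)² = [[157,144],[144,13]]
Q^96 = (Q^48)² = [[121,126],[126,241]]
Q^193 = (Q^96)²·Q = [[115,13],[13,102]]
F_193 mod 246 = Q^193[0][1] = 13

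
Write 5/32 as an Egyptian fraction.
1/7 + 1/75 + 1/16800

Greedy algorithm:
5/32: ceiling(32/5) = 7, use 1/7
3/224: ceiling(224/3) = 75, use 1/75
1/16800: ceiling(16800/1) = 16800, use 1/16800
Result: 5/32 = 1/7 + 1/75 + 1/16800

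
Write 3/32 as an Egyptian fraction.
1/11 + 1/352

Greedy algorithm:
3/32: ceiling(32/3) = 11, use 1/11
1/352: ceiling(352/1) = 352, use 1/352
Result: 3/32 = 1/11 + 1/352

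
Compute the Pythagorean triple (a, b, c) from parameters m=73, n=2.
(5325, 292, 5333)

Euclid's formula: a = m² - n², b = 2mn, c = m² + n²
m = 73, n = 2
a = 73² - 2² = 5329 - 4 = 5325
b = 2 × 73 × 2 = 292
c = 73² + 2² = 5329 + 4 = 5333
Verification: 5325² + 292² = 28355625 + 85264 = 28440889 = 5333² ✓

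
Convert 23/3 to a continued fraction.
[7; 1, 2]

Euclidean algorithm steps:
23 = 7 × 3 + 2
3 = 1 × 2 + 1
2 = 2 × 1 + 0
Continued fraction: [7; 1, 2]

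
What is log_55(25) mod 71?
14

Baby-step giant-step with step n = ⌈√71⌉ = 9.
Baby steps 55^j mod 71 (j:value) for j=0..8: 0:1, 1:55, 2:43, 3:22, 4:3, 5:23, 6:58, 7:66, 8:9.
Giant-step multiplier: 55^(-9) ≡ 55^(70-9) = 55^61 ≡ 35 (mod 71).
Giant steps γ_i = 25·35^i mod 71: γ_0=25, γ_1=23 (in table at j=5).
x = i·n + j = 1·9 + 5 = 14.
Check: 55^14 ≡ 25 (mod 71).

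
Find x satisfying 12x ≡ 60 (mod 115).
x ≡ 5 (mod 115)

gcd(12, 115) = 1, which divides 60, so solutions exist.
Find 12^(-1) mod 115 by the extended Euclidean algorithm:
115 = 9 × 12 + 7  ⟹  7 = (1)·115 + (-9)·12
12 = 1 × 7 + 5  ⟹  5 = (-1)·115 + (10)·12
7 = 1 × 5 + 2  ⟹  2 = (2)·115 + (-19)·12
5 = 2 × 2 + 1  ⟹  1 = (-5)·115 + (48)·12
So (48)·12 ≡ 1 (mod 115), i.e. 12^(-1) ≡ 48 (mod 115).
x ≡ 48 × 60 = 2880 ≡ 5 (mod 115).
Check: 12 × 5 = 60 ≡ 60 (mod 115).
Unique solution: x ≡ 5 (mod 115)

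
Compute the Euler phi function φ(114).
36

114 = 2 × 3 × 19
φ(n) = n × ∏(1 - 1/p) for each prime p dividing n
φ(114) = 114 × (1 - 1/2) × (1 - 1/3) × (1 - 1/19) = 36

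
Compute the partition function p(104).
304801365

p(n) counts ways to write n as a sum of positive integers (order ignored).
Euler's pentagonal recurrence: p(k) = p(k-1) + p(k-2) - p(k-5) - p(k-7) + p(k-12) + p(k-15) - ... (offsets j(3j∓1)/2, signs ++--, p(0)=1, p(<0)=0).
DP table for k = 0..103: p(0)=1, p(1)=1, p(2)=2, p(3)=3, p(4)=5, p(5)=7, p(6)=11, p(7)=15, p(8)=22, p(9)=30, p(10)=42, p(11)=56, p(12)=77, p(13)=101, p(14)=135, p(15)=176, p(16)=231, p(17)=297, p(18)=385, p(19)=490, p(20)=627, p(21)=792, p(22)=1002, p(23)=1255, p(24)=1575, p(25)=1958, p(26)=2436, p(27)=3010, p(28)=3718, p(29)=4565, p(30)=5604, p(31)=6842, p(32)=8349, p(33)=10143, p(34)=12310, p(35)=14883, p(36)=17977, p(37)=21637, p(38)=26015, p(39)=31185, p(40)=37338, p(41)=44583, p(42)=53174, p(43)=63261, p(44)=75175, p(45)=89134, p(46)=105558, p(47)=124754, p(48)=147273, p(49)=173525, p(50)=204226, p(51)=239943, p(52)=281589, p(53)=329931, p(54)=386155, p(55)=451276, p(56)=526823, p(57)=614154, p(58)=715220, p(59)=831820, p(60)=966467, p(61)=1121505, p(62)=1300156, p(63)=1505499, p(64)=1741630, p(65)=2012558, p(66)=2323520, p(67)=2679689, p(68)=3087735, p(69)=3554345, p(70)=4087968, p(71)=4697205, p(72)=5392783, p(73)=6185689, p(74)=7089500, p(75)=8118264, p(76)=9289091, p(77)=10619863, p(78)=12132164, p(79)=13848650, p(80)=15796476, p(81)=18004327, p(82)=20506255, p(83)=23338469, p(84)=26543660, p(85)=30167357, p(86)=34262962, p(87)=38887673, p(88)=44108109, p(89)=49995925, p(90)=56634173, p(91)=64112359, p(92)=72533807, p(93)=82010177, p(94)=92669720, p(95)=104651419, p(96)=118114304, p(97)=133230930, p(98)=150198136, p(99)=169229875, p(100)=190569292, p(101)=214481126, p(102)=241265379, p(103)=271248950.
Final step: p(104) = p(103) + p(102) - p(99) - p(97) + p(92) + p(89) - p(82) - p(78) + p(69) + p(64) - p(53) - p(47) + p(34) + p(27) - p(12) - p(4)
= 271248950 + 241265379 - 169229875 - 133230930 + 72533807 + 49995925 - 20506255 - 12132164 + 3554345 + 1741630 - 329931 - 124754 + 12310 + 3010 - 77 - 5
= 304801365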